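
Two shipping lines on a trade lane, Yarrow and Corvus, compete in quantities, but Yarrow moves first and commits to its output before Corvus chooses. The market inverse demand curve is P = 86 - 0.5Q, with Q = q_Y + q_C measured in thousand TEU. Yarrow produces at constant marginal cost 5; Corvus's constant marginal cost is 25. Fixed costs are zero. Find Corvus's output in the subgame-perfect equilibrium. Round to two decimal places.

Solve by backward induction. Given q_Y, the follower Corvus maximises π_C = (86 - (1/2)q_Y - (1/2)q_C)q_C - 25q_C.
Setting the follower's marginal profit to zero, 61 - (1/2)q_Y - q_C = 0, i.e. q_C = (61 - (1/2)q_Y).
The leader anticipates this reaction. Substituting into P = 86 - 0.5Q gives P = 111/2 - (1/4)q_Y, so π_Y = (111/2 - (1/4)q_Y)q_Y - 5q_Y.
Maximising: ∂π_Y/∂q_Y = 101/2 - (1/2)q_Y = 0, giving q_Y = 101.
Then q_C = (61 - (1/2)·101) = 21/2.

10.50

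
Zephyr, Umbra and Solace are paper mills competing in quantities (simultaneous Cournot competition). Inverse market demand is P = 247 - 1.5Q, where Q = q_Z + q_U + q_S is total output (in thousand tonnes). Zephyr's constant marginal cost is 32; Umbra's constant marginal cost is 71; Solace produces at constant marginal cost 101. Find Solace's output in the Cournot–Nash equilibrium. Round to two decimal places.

Zephyr's profit: π_Z = (247 - 1.5Q)q_Z - (32q_Z). Setting ∂π_Z/∂q_Z = 0: 215 - 3q_Z - (3/2)(q_U + q_S) = 0.
Umbra's profit: π_U = (247 - 1.5Q)q_U - (71q_U). Setting ∂π_U/∂q_U = 0: 176 - 3q_U - (3/2)(q_Z + q_S) = 0.
Solace's profit: π_S = (247 - 1.5Q)q_S - (101q_S). Setting ∂π_S/∂q_S = 0: 146 - 3q_S - (3/2)(q_Z + q_U) = 0.
Adding the 3 first-order conditions: 537 − 6Q = 0, so Q = 179/2.
Back-substituting: q_Z = (215 − 537/4)/(3/2) = 323/6, q_U = (176 − 537/4)/(3/2) = 167/6, q_S = (146 − 537/4)/(3/2) = 47/6.

7.83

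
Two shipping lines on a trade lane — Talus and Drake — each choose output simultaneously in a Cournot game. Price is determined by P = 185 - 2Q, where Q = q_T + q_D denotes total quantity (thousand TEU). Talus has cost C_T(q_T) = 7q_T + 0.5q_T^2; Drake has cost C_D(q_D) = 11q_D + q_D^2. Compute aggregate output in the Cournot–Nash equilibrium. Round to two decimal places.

Talus's profit: π_T = (185 - 2Q)q_T - (7q_T + (1/2)q_T²). Setting ∂π_T/∂q_T = 0: 178 - 5q_T - 2(q_D) = 0.
Drake's profit: π_D = (185 - 2Q)q_D - (11q_D + q_D²). Setting ∂π_D/∂q_D = 0: 174 - 6q_D - 2(q_T) = 0.
Best responses: q_T = (178 - 2q_D)/5, q_D = (174 - 2q_T)/6.
Solving the pair: q_T = 360/13, q_D = 257/13.
Total output Q = 360/13 + 257/13 = 617/13.

47.46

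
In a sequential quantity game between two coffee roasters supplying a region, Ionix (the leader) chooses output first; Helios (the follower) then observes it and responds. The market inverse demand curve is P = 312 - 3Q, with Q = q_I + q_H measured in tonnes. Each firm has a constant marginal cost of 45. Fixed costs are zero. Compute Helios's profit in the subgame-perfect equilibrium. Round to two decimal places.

The follower Helios best-responds to any q_I: π_H = (312 - 3Q)q_H - 45q_H.
∂π_H/∂q_H = 267 - 3q_I - 6q_H = 0 gives the reaction function q_H = (267 - 3q_I)/6.
The leader anticipates this reaction. Substituting into P = 312 - 3Q gives P = 357/2 - (3/2)q_I, so π_I = (357/2 - (3/2)q_I)q_I - 45q_I.
The leader's first-order condition 267/2 - 3q_I = 0 yields q_I = 89/2.
Then q_H = (267 - 3·(89/2))/6 = 89/4.
Price P = 312 - 3·(267/4) = 447/4.
Helios's profit: (447/4 - 45)·(89/4) = 1485.1875.

1485.19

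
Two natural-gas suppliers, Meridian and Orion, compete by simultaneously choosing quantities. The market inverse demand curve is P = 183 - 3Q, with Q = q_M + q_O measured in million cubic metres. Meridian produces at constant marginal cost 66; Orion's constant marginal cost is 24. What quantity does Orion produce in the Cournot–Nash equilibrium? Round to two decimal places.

Meridian's profit: π_M = (183 - 3Q)q_M - (66q_M). Setting ∂π_M/∂q_M = 0: 117 - 6q_M - 3(q_O) = 0.
Orion's profit: π_O = (183 - 3Q)q_O - (24q_O). Setting ∂π_O/∂q_O = 0: 159 - 6q_O - 3(q_M) = 0.
So q_M = (117 - 3q_O)/6 and q_O = (159 - 3q_M)/6.
Solving the pair: q_M = 25/3, q_O = 67/3.

22.33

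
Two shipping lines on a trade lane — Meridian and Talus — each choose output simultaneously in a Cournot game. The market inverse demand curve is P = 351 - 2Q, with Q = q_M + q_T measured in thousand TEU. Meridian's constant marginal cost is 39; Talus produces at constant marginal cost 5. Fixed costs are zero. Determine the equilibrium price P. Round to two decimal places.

Meridian's profit: π_M = (351 - 2Q)q_M - (39q_M). Setting ∂π_M/∂q_M = 0: 312 - 4q_M - 2(q_T) = 0.
Talus's profit: π_T = (351 - 2Q)q_T - (5q_T). Setting ∂π_T/∂q_T = 0: 346 - 4q_T - 2(q_M) = 0.
Best responses: q_M = (312 - 2q_T)/4, q_T = (346 - 2q_M)/4.
Solving the pair: q_M = 139/3, q_T = 190/3.
Total output Q = 329/3, so price P = 351 - 2·(329/3) = 395/3.

131.67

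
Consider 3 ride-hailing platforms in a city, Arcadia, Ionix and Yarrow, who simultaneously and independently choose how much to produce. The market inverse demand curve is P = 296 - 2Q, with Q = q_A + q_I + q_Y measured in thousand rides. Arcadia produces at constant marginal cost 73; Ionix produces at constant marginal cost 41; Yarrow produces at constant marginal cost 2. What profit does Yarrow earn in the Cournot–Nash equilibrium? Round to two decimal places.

Arcadia's profit: π_A = (296 - 2Q)q_A - (73q_A). Setting ∂π_A/∂q_A = 0: 223 - 4q_A - 2(q_I + q_Y) = 0.
Ionix's profit: π_I = (296 - 2Q)q_I - (41q_I). Setting ∂π_I/∂q_I = 0: 255 - 4q_I - 2(q_A + q_Y) = 0.
Yarrow's first-order condition: 294 - 4q_Y - 2(q_A + q_I) = 0.
Summing all 3 equations gives 772 − 8Q = 0, hence Q = 193/2.
Back-substituting: q_A = (223 − 193)/2 = 15, q_I = (255 − 193)/2 = 31, q_Y = (294 − 193)/2 = 101/2.
Price P = 296 - 2·(193/2) = 103.
Yarrow's profit: (103 - 2)·(101/2) = 5100.5000.

5100.50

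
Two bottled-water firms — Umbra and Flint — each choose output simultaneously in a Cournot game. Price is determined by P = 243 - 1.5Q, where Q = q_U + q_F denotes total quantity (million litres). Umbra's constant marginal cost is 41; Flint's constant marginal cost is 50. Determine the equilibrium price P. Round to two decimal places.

111.33

Umbra's profit: π_U = (243 - 1.5Q)q_U - (41q_U). Setting ∂π_U/∂q_U = 0: 202 - 3q_U - (3/2)(q_F) = 0.
Flint's profit: π_F = (243 - 1.5Q)q_F - (50q_F). Setting ∂π_F/∂q_F = 0: 193 - 3q_F - (3/2)(q_U) = 0.
Best responses: q_U = (202 - (3/2)q_F)/3, q_F = (193 - (3/2)q_U)/3.
Substituting one into the other gives q_U = 422/9 and q_F = 368/9.
Total output Q = 790/9, so price P = 243 - (3/2)·(790/9) = 334/3.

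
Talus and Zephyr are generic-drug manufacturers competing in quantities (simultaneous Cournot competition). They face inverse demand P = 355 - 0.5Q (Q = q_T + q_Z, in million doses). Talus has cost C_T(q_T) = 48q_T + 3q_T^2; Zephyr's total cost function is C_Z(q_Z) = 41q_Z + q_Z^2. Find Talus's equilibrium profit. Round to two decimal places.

4744.81

Talus's profit: π_T = (355 - 0.5Q)q_T - (48q_T + 3q_T²). Setting ∂π_T/∂q_T = 0: 307 - 7q_T - (1/2)(q_Z) = 0.
Zephyr's profit: π_Z = (355 - 0.5Q)q_Z - (41q_Z + q_Z²). Setting ∂π_Z/∂q_Z = 0: 314 - 3q_Z - (1/2)(q_T) = 0.
So q_T = (307 - (1/2)q_Z)/7 and q_Z = (314 - (1/2)q_T)/3.
Solving the pair: q_T = 36.8193, q_Z = 98.5301.
Price P = 355 - (1/2)·135.3494 = 287.3253.
Talus's profit: 287.3253·36.8193 - 48·36.8193 - 3·36.8193² = 4744.8071.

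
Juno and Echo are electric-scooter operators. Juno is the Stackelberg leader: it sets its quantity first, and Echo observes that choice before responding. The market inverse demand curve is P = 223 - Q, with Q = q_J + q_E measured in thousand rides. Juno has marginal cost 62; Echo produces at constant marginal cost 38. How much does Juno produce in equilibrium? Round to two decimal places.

68.50

Solve by backward induction. Given q_J, the follower Echo maximises π_E = (223 - q_J - q_E)q_E - 38q_E.
Follower FOC: 185 - q_J - 2q_E = 0, so q_E(q_J) = (185 - q_J)/2.
The leader anticipates this reaction. Substituting into P = 223 - Q gives P = 261/2 - (1/2)q_J, so π_J = (261/2 - (1/2)q_J)q_J - 62q_J.
Leader FOC: 137/2 - q_J = 0, so q_J = 137/2.
Then q_E = (185 - 137/2)/2 = 233/4.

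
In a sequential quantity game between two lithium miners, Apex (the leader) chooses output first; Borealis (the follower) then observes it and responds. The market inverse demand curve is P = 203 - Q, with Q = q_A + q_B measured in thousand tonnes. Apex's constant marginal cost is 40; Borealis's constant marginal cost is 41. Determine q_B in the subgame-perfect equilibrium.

40

Solve by backward induction. Given q_A, the follower Borealis maximises π_B = (203 - q_A - q_B)q_B - 41q_B.
∂π_B/∂q_B = 162 - q_A - 2q_B = 0 gives the reaction function q_B = (162 - q_A)/2.
The leader anticipates this reaction. Substituting into P = 203 - Q gives P = 122 - (1/2)q_A, so π_A = (122 - (1/2)q_A)q_A - 40q_A.
The leader's first-order condition 82 - q_A = 0 yields q_A = 82.
Then q_B = (162 - 82)/2 = 40.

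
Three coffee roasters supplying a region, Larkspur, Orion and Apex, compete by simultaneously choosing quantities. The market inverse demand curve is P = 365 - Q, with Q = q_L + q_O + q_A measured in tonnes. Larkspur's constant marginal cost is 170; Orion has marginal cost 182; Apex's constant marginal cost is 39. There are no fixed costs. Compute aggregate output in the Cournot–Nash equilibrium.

Larkspur's profit: π_L = (365 - Q)q_L - (170q_L). Setting ∂π_L/∂q_L = 0: 195 - 2q_L - (q_O + q_A) = 0.
Orion's first-order condition: 183 - 2q_O - (q_L + q_A) = 0.
Apex's profit: π_A = (365 - Q)q_A - (39q_A). Setting ∂π_A/∂q_A = 0: 326 - 2q_A - (q_L + q_O) = 0.
Adding the 3 first-order conditions: 704 − 4Q = 0, so Q = 176.
Back-substituting: q_L = (195 − 176) = 19, q_O = (183 − 176) = 7, q_A = (326 − 176) = 150.
Total output Q = 19 + 7 + 150 = 176.

176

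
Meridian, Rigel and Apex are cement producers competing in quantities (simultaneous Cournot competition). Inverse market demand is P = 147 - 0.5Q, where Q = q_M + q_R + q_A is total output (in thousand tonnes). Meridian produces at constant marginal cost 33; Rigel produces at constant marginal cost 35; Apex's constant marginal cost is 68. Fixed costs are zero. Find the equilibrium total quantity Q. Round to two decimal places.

Meridian's profit: π_M = (147 - 0.5Q)q_M - (33q_M). Setting ∂π_M/∂q_M = 0: 114 - q_M - (1/2)(q_R + q_A) = 0.
Rigel's first-order condition: 112 - q_R - (1/2)(q_M + q_A) = 0.
Apex's first-order condition: 79 - q_A - (1/2)(q_M + q_R) = 0.
Summing all 3 equations gives 305 − 2Q = 0, hence Q = 305/2.
Back-substituting: q_M = (114 − 305/4)/(1/2) = 151/2, q_R = (112 − 305/4)/(1/2) = 143/2, q_A = (79 − 305/4)/(1/2) = 11/2.
Total output Q = 151/2 + 143/2 + 11/2 = 305/2.

152.50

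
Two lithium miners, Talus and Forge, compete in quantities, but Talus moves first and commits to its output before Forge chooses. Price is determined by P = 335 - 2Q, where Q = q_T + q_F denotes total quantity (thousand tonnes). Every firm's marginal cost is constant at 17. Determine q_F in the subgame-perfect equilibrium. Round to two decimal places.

The follower Forge best-responds to any q_T: π_F = (335 - 2Q)q_F - 17q_F.
Setting the follower's marginal profit to zero, 318 - 2q_T - 4q_F = 0, i.e. q_F = (318 - 2q_T)/4.
Talus substitutes q_F(q_T) into its own profit: π_T = q_T(335 - 2q_T - (318 - 2q_T)/2) - 17q_T = (176 - q_T)q_T - 17q_T.
Maximising: ∂π_T/∂q_T = 159 - 2q_T = 0, giving q_T = 159/2.
Then q_F = (318 - 2·(159/2))/4 = 159/4.

39.75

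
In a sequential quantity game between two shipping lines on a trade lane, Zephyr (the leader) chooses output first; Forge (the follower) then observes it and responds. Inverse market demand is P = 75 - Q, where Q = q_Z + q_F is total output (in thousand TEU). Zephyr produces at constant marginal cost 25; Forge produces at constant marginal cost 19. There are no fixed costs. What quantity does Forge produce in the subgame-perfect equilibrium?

17

The follower Forge best-responds to any q_Z: π_F = (75 - Q)q_F - 19q_F.
Follower FOC: 56 - q_Z - 2q_F = 0, so q_F(q_Z) = (56 - q_Z)/2.
Zephyr substitutes q_F(q_Z) into its own profit: π_Z = q_Z(75 - q_Z - (56 - q_Z)/2) - 25q_Z = (47 - (1/2)q_Z)q_Z - 25q_Z.
Maximising: ∂π_Z/∂q_Z = 22 - q_Z = 0, giving q_Z = 22.
Then q_F = (56 - 22)/2 = 17.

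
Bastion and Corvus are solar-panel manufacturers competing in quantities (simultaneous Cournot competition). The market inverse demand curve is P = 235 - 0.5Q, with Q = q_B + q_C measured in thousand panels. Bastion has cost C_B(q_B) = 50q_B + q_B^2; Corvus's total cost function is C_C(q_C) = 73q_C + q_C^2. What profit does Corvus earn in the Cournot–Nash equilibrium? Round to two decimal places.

3033.64

Bastion's profit: π_B = (235 - 0.5Q)q_B - (50q_B + q_B²). Setting ∂π_B/∂q_B = 0: 185 - 3q_B - (1/2)(q_C) = 0.
Corvus's first-order condition: 162 - 3q_C - (1/2)(q_B) = 0.
So q_B = (185 - (1/2)q_C)/3 and q_C = (162 - (1/2)q_B)/3.
Substituting one into the other gives q_B = 1896/35 and q_C = 1574/35.
Price P = 235 - (1/2)·(694/7) = 1298/7.
Corvus's profit: (1298/7)·(1574/35) - 73·(1574/35) - (1574/35)² = 3033.6441.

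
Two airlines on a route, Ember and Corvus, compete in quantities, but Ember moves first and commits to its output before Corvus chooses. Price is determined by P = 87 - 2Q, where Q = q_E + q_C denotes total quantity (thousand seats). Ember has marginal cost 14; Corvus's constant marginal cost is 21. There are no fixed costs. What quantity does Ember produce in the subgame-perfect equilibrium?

20

Solve by backward induction. Given q_E, the follower Corvus maximises π_C = (87 - 2q_E - 2q_C)q_C - 21q_C.
∂π_C/∂q_C = 66 - 2q_E - 4q_C = 0 gives the reaction function q_C = (66 - 2q_E)/4.
The leader anticipates this reaction. Substituting into P = 87 - 2Q gives P = 54 - q_E, so π_E = (54 - q_E)q_E - 14q_E.
The leader's first-order condition 40 - 2q_E = 0 yields q_E = 20.
Then q_C = (66 - 2·20)/4 = 13/2.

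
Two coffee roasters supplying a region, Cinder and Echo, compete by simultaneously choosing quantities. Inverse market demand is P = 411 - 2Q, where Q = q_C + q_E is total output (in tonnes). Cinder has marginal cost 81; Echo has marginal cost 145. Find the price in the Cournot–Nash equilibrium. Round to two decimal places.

212.33

Cinder's profit: π_C = (411 - 2Q)q_C - (81q_C). Setting ∂π_C/∂q_C = 0: 330 - 4q_C - 2(q_E) = 0.
Echo's profit: π_E = (411 - 2Q)q_E - (145q_E). Setting ∂π_E/∂q_E = 0: 266 - 4q_E - 2(q_C) = 0.
Best responses: q_C = (330 - 2q_E)/4, q_E = (266 - 2q_C)/4.
Solving the pair: q_C = 197/3, q_E = 101/3.
Total output Q = 298/3, so price P = 411 - 2·(298/3) = 637/3.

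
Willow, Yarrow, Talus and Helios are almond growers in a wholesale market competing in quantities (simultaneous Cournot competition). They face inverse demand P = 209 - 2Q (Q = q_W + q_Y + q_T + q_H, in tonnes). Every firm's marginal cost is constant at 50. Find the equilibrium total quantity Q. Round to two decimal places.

A representative firm's profit is π_i = q_i(209 - 2Q) - 50q_i.
Setting ∂π_i/∂q_i = 0 with rivals' quantities fixed: 159 - 4q_i - 2·Σ_{j≠i} q_j = 0.
By symmetry each firm produces the same amount; substituting Σ_{j≠i} q_j = 3q_i yields q_i = 159/10.
Total output Q = 159/10 + 159/10 + 159/10 + 159/10 = 318/5.

63.60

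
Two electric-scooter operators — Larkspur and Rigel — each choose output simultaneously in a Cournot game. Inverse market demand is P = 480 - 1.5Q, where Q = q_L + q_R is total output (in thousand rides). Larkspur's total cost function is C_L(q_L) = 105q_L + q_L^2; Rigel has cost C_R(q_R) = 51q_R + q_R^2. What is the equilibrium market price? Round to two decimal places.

294.46

Larkspur's profit: π_L = (480 - 1.5Q)q_L - (105q_L + q_L²). Setting ∂π_L/∂q_L = 0: 375 - 5q_L - (3/2)(q_R) = 0.
Rigel's profit: π_R = (480 - 1.5Q)q_R - (51q_R + q_R²). Setting ∂π_R/∂q_R = 0: 429 - 5q_R - (3/2)(q_L) = 0.
Best responses: q_L = (375 - (3/2)q_R)/5, q_R = (429 - (3/2)q_L)/5.
Substituting one into the other gives q_L = 54.1319 and q_R = 69.5604.
Total output Q = 1608/13, so price P = 480 - (3/2)·(1608/13) = 294.4615.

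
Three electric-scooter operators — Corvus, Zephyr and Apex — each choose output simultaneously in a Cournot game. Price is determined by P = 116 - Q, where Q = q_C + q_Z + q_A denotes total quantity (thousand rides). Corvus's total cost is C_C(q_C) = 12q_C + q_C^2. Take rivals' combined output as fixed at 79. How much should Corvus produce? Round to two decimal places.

6.25

With rivals' combined output fixed at 79, Corvus's profit is π_C = (116 - 79 - q_C)q_C - (12q_C + q_C²) = (37 - q_C)q_C - (12q_C + q_C²).
∂π_C/∂q_C = 25 - 4q_C = 0, so q_C = 25/4.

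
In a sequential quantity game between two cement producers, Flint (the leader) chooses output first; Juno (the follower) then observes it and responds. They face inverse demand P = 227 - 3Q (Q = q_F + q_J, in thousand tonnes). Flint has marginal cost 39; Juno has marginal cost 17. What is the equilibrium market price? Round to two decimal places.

80.50

The follower Juno best-responds to any q_F: π_J = (227 - 3Q)q_J - 17q_J.
∂π_J/∂q_J = 210 - 3q_F - 6q_J = 0 gives the reaction function q_J = (210 - 3q_F)/6.
The leader anticipates this reaction. Substituting into P = 227 - 3Q gives P = 122 - (3/2)q_F, so π_F = (122 - (3/2)q_F)q_F - 39q_F.
Maximising: ∂π_F/∂q_F = 83 - 3q_F = 0, giving q_F = 83/3.
Then q_J = (210 - 3·(83/3))/6 = 127/6.
Total output Q = 293/6, so price P = 227 - 3·(293/6) = 161/2.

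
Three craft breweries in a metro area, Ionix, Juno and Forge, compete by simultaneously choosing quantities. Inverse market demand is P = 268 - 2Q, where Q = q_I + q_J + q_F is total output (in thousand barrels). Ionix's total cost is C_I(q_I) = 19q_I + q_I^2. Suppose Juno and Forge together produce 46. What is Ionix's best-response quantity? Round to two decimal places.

26.17

With rivals' combined output fixed at 46, Ionix's profit is π_I = (268 - 2·46 - 2q_I)q_I - (19q_I + q_I²) = (176 - 2q_I)q_I - (19q_I + q_I²).
∂π_I/∂q_I = 157 - 6q_I = 0, so q_I = 157/6.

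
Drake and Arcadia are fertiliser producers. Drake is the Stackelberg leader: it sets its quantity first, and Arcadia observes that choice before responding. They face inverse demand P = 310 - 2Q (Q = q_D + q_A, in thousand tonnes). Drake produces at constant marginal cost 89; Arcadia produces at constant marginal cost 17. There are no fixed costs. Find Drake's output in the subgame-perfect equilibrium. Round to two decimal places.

37.25

The follower Arcadia best-responds to any q_D: π_A = (310 - 2Q)q_A - 17q_A.
Follower FOC: 293 - 2q_D - 4q_A = 0, so q_A(q_D) = (293 - 2q_D)/4.
The leader anticipates this reaction. Substituting into P = 310 - 2Q gives P = 327/2 - q_D, so π_D = (327/2 - q_D)q_D - 89q_D.
Leader FOC: 149/2 - 2q_D = 0, so q_D = 149/4.
Then q_A = (293 - 2·(149/4))/4 = 437/8.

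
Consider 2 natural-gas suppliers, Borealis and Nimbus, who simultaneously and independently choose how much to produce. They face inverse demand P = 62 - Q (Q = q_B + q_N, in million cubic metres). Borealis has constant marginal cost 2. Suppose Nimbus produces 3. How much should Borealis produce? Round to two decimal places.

With the rival's output fixed at 3, Borealis's profit is π_B = (62 - 3 - q_B)q_B - (2q_B) = (59 - q_B)q_B - (2q_B).
∂π_B/∂q_B = 57 - 2q_B = 0, so q_B = 57/2.

28.50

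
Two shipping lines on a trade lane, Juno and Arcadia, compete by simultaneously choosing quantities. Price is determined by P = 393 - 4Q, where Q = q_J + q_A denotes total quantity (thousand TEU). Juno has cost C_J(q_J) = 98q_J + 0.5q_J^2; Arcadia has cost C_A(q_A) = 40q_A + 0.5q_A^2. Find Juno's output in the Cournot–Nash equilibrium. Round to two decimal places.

Juno's profit: π_J = (393 - 4Q)q_J - (98q_J + (1/2)q_J²). Setting ∂π_J/∂q_J = 0: 295 - 9q_J - 4(q_A) = 0.
Arcadia's profit: π_A = (393 - 4Q)q_A - (40q_A + (1/2)q_A²). Setting ∂π_A/∂q_A = 0: 353 - 9q_A - 4(q_J) = 0.
Rearranging gives the reaction functions q_J = (295 - 4q_A)/9 and q_A = (353 - 4q_J)/9.
Solving the pair: q_J = 1243/65, q_A = 1997/65.

19.12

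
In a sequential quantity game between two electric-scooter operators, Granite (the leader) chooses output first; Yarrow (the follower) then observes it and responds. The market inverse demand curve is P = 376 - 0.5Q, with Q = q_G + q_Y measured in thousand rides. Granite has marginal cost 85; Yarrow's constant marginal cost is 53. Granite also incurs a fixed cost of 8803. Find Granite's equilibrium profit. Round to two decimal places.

Solve by backward induction. Given q_G, the follower Yarrow maximises π_Y = (376 - (1/2)q_G - (1/2)q_Y)q_Y - 53q_Y.
Follower FOC: 323 - (1/2)q_G - q_Y = 0, so q_Y(q_G) = (323 - (1/2)q_G).
The leader anticipates this reaction. Substituting into P = 376 - 0.5Q gives P = 429/2 - (1/4)q_G, so π_G = (429/2 - (1/4)q_G)q_G - 85q_G.
Maximising: ∂π_G/∂q_G = 259/2 - (1/2)q_G = 0, giving q_G = 259.
Then q_Y = (323 - (1/2)·259) = 387/2.
Price P = 376 - (1/2)·(905/2) = 599/4.
Granite's profit: (599/4 - 85)·259 - 8803 = 7967.2500.

7967.25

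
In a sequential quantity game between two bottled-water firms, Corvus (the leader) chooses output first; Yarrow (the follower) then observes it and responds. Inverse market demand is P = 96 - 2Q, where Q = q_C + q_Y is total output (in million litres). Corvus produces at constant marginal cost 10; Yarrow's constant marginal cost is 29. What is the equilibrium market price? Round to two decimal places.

The follower Yarrow best-responds to any q_C: π_Y = (96 - 2Q)q_Y - 29q_Y.
Follower FOC: 67 - 2q_C - 4q_Y = 0, so q_Y(q_C) = (67 - 2q_C)/4.
Corvus substitutes q_Y(q_C) into its own profit: π_C = q_C(96 - 2q_C - (67 - 2q_C)/2) - 10q_C = (125/2 - q_C)q_C - 10q_C.
Maximising: ∂π_C/∂q_C = 105/2 - 2q_C = 0, giving q_C = 105/4.
Then q_Y = (67 - 2·(105/4))/4 = 29/8.
Total output Q = 239/8, so price P = 96 - 2·(239/8) = 145/4.

36.25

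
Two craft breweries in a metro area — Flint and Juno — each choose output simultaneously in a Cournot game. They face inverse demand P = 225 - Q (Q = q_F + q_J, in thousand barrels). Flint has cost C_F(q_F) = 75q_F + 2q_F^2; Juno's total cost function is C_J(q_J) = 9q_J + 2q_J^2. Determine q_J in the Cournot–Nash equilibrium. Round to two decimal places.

32.74

Flint's profit: π_F = (225 - Q)q_F - (75q_F + 2q_F²). Setting ∂π_F/∂q_F = 0: 150 - 6q_F - (q_J) = 0.
Juno's first-order condition: 216 - 6q_J - (q_F) = 0.
Best responses: q_F = (150 - q_J)/6, q_J = (216 - q_F)/6.
Substituting one into the other gives q_F = 684/35 and q_J = 1146/35.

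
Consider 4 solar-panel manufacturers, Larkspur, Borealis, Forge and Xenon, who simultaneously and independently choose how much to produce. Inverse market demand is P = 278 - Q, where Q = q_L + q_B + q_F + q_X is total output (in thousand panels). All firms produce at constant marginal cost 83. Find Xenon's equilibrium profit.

A representative firm's profit is π_i = q_i(278 - Q) - 83q_i.
First-order condition (treating rivals' output as given): 195 - 2q_i - Σ_{j≠i} q_j = 0.
By symmetry each firm produces the same amount; substituting Σ_{j≠i} q_j = 3q_i yields q_i = 195/5 = 39.
Price P = 278 - 156 = 122.
Xenon's profit: (122 - 83)·39 = 1521.

1521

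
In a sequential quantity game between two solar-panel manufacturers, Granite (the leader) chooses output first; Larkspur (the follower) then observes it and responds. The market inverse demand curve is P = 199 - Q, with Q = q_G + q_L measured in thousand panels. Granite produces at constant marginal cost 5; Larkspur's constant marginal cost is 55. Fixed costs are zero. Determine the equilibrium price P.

The follower Larkspur best-responds to any q_G: π_L = (199 - Q)q_L - 55q_L.
∂π_L/∂q_L = 144 - q_G - 2q_L = 0 gives the reaction function q_L = (144 - q_G)/2.
Granite substitutes q_L(q_G) into its own profit: π_G = q_G(199 - q_G - (144 - q_G)/2) - 5q_G = (127 - (1/2)q_G)q_G - 5q_G.
The leader's first-order condition 122 - q_G = 0 yields q_G = 122.
Then q_L = (144 - 122)/2 = 11.
Total output Q = 133, so price P = 199 - 133 = 66.

66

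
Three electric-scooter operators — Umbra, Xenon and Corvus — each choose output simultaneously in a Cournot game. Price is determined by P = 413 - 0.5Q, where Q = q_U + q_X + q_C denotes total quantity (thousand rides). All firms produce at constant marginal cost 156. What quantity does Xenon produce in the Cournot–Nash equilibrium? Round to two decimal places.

128.50

Each firm earns π_i = (413 - 0.5Q)q_i - 156q_i.
First-order condition (treating rivals' output as given): 257 - q_i - (1/2)·Σ_{j≠i} q_j = 0.
By symmetry each firm produces the same amount; substituting Σ_{j≠i} q_j = 2q_i yields q_i = 257/2.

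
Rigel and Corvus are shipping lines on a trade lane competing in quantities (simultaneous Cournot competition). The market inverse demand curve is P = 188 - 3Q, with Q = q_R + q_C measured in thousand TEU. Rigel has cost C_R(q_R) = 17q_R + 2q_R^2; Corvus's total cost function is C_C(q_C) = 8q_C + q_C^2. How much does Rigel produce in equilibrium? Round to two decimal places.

Rigel's profit: π_R = (188 - 3Q)q_R - (17q_R + 2q_R²). Setting ∂π_R/∂q_R = 0: 171 - 10q_R - 3(q_C) = 0.
Corvus's profit: π_C = (188 - 3Q)q_C - (8q_C + q_C²). Setting ∂π_C/∂q_C = 0: 180 - 8q_C - 3(q_R) = 0.
Best responses: q_R = (171 - 3q_C)/10, q_C = (180 - 3q_R)/8.
Solving the pair: q_R = 828/71, q_C = 1287/71.

11.66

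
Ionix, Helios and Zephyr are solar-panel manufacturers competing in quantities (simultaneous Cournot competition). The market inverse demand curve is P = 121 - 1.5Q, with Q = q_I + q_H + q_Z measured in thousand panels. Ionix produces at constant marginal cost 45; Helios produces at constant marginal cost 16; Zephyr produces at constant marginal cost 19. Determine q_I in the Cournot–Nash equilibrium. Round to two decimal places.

3.50

Ionix's profit: π_I = (121 - 1.5Q)q_I - (45q_I). Setting ∂π_I/∂q_I = 0: 76 - 3q_I - (3/2)(q_H + q_Z) = 0.
Helios's profit: π_H = (121 - 1.5Q)q_H - (16q_H). Setting ∂π_H/∂q_H = 0: 105 - 3q_H - (3/2)(q_I + q_Z) = 0.
Zephyr's first-order condition: 102 - 3q_Z - (3/2)(q_I + q_H) = 0.
Summing all 3 equations gives 283 − 6Q = 0, hence Q = 283/6.
Back-substituting: q_I = (76 − 283/4)/(3/2) = 7/2, q_H = (105 − 283/4)/(3/2) = 137/6, q_Z = (102 − 283/4)/(3/2) = 125/6.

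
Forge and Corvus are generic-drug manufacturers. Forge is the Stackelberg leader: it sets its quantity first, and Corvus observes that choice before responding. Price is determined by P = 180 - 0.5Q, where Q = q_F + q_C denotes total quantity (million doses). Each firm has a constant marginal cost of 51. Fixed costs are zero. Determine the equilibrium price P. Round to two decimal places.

The follower Corvus best-responds to any q_F: π_C = (180 - 0.5Q)q_C - 51q_C.
Setting the follower's marginal profit to zero, 129 - (1/2)q_F - q_C = 0, i.e. q_C = (129 - (1/2)q_F).
Forge substitutes q_C(q_F) into its own profit: π_F = q_F(180 - (1/2)q_F - (129 - (1/2)q_F)/2) - 51q_F = (231/2 - (1/4)q_F)q_F - 51q_F.
The leader's first-order condition 129/2 - (1/2)q_F = 0 yields q_F = 129.
Then q_C = (129 - (1/2)·129) = 129/2.
Total output Q = 387/2, so price P = 180 - (1/2)·(387/2) = 333/4.

83.25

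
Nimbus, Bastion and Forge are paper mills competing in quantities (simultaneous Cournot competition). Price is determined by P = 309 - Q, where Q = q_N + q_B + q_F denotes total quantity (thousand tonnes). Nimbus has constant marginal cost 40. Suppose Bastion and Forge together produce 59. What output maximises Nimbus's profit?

With rivals' combined output fixed at 59, Nimbus's profit is π_N = (309 - 59 - q_N)q_N - (40q_N) = (250 - q_N)q_N - (40q_N).
∂π_N/∂q_N = 210 - 2q_N = 0, so q_N = 105.

105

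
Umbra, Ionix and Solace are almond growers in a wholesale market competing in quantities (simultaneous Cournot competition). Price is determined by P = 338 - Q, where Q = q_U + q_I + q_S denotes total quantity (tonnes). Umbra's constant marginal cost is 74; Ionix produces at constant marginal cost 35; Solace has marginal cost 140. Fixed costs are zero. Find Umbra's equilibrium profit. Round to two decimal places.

5292.56

Umbra's profit: π_U = (338 - Q)q_U - (74q_U). Setting ∂π_U/∂q_U = 0: 264 - 2q_U - (q_I + q_S) = 0.
Ionix's profit: π_I = (338 - Q)q_I - (35q_I). Setting ∂π_I/∂q_I = 0: 303 - 2q_I - (q_U + q_S) = 0.
Solace's first-order condition: 198 - 2q_S - (q_U + q_I) = 0.
Adding the 3 conditions: 765 − 2Q − 2Q = 0, i.e. Q = 765/4.
Back-substituting: q_U = (264 − 765/4) = 291/4, q_I = (303 − 765/4) = 447/4, q_S = (198 − 765/4) = 27/4.
Price P = 338 - 765/4 = 587/4.
Umbra's profit: (587/4 - 74)·(291/4) = 5292.5625.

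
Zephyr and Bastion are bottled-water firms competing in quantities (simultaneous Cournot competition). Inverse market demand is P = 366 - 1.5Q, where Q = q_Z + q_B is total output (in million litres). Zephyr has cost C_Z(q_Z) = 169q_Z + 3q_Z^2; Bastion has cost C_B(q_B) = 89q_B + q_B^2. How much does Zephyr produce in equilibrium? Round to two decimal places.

Zephyr's profit: π_Z = (366 - 1.5Q)q_Z - (169q_Z + 3q_Z²). Setting ∂π_Z/∂q_Z = 0: 197 - 9q_Z - (3/2)(q_B) = 0.
Bastion's first-order condition: 277 - 5q_B - (3/2)(q_Z) = 0.
Rearranging gives the reaction functions q_Z = (197 - (3/2)q_B)/9 and q_B = (277 - (3/2)q_Z)/5.
Substituting one into the other gives q_Z = 13.3216 and q_B = 51.4035.

13.32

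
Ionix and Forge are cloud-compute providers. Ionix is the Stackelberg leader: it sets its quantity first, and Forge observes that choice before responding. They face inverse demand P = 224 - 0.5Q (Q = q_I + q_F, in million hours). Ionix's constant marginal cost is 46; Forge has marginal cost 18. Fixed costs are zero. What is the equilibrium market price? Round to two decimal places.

83.50

The follower Forge best-responds to any q_I: π_F = (224 - 0.5Q)q_F - 18q_F.
Setting the follower's marginal profit to zero, 206 - (1/2)q_I - q_F = 0, i.e. q_F = (206 - (1/2)q_I).
The leader anticipates this reaction. Substituting into P = 224 - 0.5Q gives P = 121 - (1/4)q_I, so π_I = (121 - (1/4)q_I)q_I - 46q_I.
The leader's first-order condition 75 - (1/2)q_I = 0 yields q_I = 150.
Then q_F = (206 - (1/2)·150) = 131.
Total output Q = 281, so price P = 224 - (1/2)·281 = 167/2.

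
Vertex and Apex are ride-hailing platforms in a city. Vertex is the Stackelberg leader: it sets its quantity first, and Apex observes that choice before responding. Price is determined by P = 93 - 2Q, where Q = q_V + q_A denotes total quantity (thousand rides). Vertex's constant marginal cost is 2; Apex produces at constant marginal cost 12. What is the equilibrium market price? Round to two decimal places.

27.25

The follower Apex best-responds to any q_V: π_A = (93 - 2Q)q_A - 12q_A.
∂π_A/∂q_A = 81 - 2q_V - 4q_A = 0 gives the reaction function q_A = (81 - 2q_V)/4.
The leader anticipates this reaction. Substituting into P = 93 - 2Q gives P = 105/2 - q_V, so π_V = (105/2 - q_V)q_V - 2q_V.
Leader FOC: 101/2 - 2q_V = 0, so q_V = 101/4.
Then q_A = (81 - 2·(101/4))/4 = 61/8.
Total output Q = 263/8, so price P = 93 - 2·(263/8) = 109/4.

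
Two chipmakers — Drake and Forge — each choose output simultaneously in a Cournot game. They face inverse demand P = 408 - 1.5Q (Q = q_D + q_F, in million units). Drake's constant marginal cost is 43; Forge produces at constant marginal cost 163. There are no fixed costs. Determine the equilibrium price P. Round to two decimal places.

204.67

Drake's profit: π_D = (408 - 1.5Q)q_D - (43q_D). Setting ∂π_D/∂q_D = 0: 365 - 3q_D - (3/2)(q_F) = 0.
Forge's first-order condition: 245 - 3q_F - (3/2)(q_D) = 0.
Rearranging gives the reaction functions q_D = (365 - (3/2)q_F)/3 and q_F = (245 - (3/2)q_D)/3.
Solving the pair: q_D = 970/9, q_F = 250/9.
Total output Q = 1220/9, so price P = 408 - (3/2)·(1220/9) = 614/3.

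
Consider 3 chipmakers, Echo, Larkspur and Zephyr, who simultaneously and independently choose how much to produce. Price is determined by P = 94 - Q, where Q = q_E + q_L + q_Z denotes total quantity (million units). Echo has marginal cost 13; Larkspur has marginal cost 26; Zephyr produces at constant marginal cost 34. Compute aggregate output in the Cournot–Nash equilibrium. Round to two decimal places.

Echo's profit: π_E = (94 - Q)q_E - (13q_E). Setting ∂π_E/∂q_E = 0: 81 - 2q_E - (q_L + q_Z) = 0.
Larkspur's profit: π_L = (94 - Q)q_L - (26q_L). Setting ∂π_L/∂q_L = 0: 68 - 2q_L - (q_E + q_Z) = 0.
Zephyr's profit: π_Z = (94 - Q)q_Z - (34q_Z). Setting ∂π_Z/∂q_Z = 0: 60 - 2q_Z - (q_E + q_L) = 0.
Adding the 3 conditions: 209 − 2Q − 2Q = 0, i.e. Q = 209/4.
Back-substituting: q_E = (81 − 209/4) = 115/4, q_L = (68 − 209/4) = 63/4, q_Z = (60 − 209/4) = 31/4.
Total output Q = 115/4 + 63/4 + 31/4 = 209/4.

52.25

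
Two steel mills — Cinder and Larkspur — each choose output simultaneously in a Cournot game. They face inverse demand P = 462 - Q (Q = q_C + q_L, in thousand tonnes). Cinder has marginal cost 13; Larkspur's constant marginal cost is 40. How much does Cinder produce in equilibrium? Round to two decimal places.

Cinder's profit: π_C = (462 - Q)q_C - (13q_C). Setting ∂π_C/∂q_C = 0: 449 - 2q_C - (q_L) = 0.
Larkspur's profit: π_L = (462 - Q)q_L - (40q_L). Setting ∂π_L/∂q_L = 0: 422 - 2q_L - (q_C) = 0.
Rearranging gives the reaction functions q_C = (449 - q_L)/2 and q_L = (422 - q_C)/2.
Solving the pair: q_C = 476/3, q_L = 395/3.

158.67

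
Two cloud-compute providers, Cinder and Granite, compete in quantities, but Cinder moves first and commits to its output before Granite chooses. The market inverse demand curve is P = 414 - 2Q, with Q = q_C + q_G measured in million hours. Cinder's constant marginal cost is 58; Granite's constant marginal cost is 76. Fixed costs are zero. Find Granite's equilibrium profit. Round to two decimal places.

The follower Granite best-responds to any q_C: π_G = (414 - 2Q)q_G - 76q_G.
Setting the follower's marginal profit to zero, 338 - 2q_C - 4q_G = 0, i.e. q_G = (338 - 2q_C)/4.
Cinder substitutes q_G(q_C) into its own profit: π_C = q_C(414 - 2q_C - (338 - 2q_C)/2) - 58q_C = (245 - q_C)q_C - 58q_C.
Maximising: ∂π_C/∂q_C = 187 - 2q_C = 0, giving q_C = 187/2.
Then q_G = (338 - 2·(187/2))/4 = 151/4.
Price P = 414 - 2·(525/4) = 303/2.
Granite's profit: (303/2 - 76)·(151/4) = 2850.1250.

2850.13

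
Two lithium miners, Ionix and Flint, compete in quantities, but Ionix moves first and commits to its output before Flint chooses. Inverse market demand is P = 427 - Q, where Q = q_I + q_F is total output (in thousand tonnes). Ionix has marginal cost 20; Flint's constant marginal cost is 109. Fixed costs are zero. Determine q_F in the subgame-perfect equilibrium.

The follower Flint best-responds to any q_I: π_F = (427 - Q)q_F - 109q_F.
Follower FOC: 318 - q_I - 2q_F = 0, so q_F(q_I) = (318 - q_I)/2.
Ionix substitutes q_F(q_I) into its own profit: π_I = q_I(427 - q_I - (318 - q_I)/2) - 20q_I = (268 - (1/2)q_I)q_I - 20q_I.
The leader's first-order condition 248 - q_I = 0 yields q_I = 248.
Then q_F = (318 - 248)/2 = 35.

35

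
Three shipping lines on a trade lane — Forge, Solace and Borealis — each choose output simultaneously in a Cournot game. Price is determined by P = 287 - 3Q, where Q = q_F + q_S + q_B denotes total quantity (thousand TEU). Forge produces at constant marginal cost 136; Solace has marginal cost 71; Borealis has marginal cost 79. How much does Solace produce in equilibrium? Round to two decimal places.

Forge's profit: π_F = (287 - 3Q)q_F - (136q_F). Setting ∂π_F/∂q_F = 0: 151 - 6q_F - 3(q_S + q_B) = 0.
Solace's first-order condition: 216 - 6q_S - 3(q_F + q_B) = 0.
Borealis's first-order condition: 208 - 6q_B - 3(q_F + q_S) = 0.
Adding the 3 first-order conditions: 575 − 12Q = 0, so Q = 575/12.
Back-substituting: q_F = (151 − 575/4)/3 = 29/12, q_S = (216 − 575/4)/3 = 289/12, q_B = (208 − 575/4)/3 = 257/12.

24.08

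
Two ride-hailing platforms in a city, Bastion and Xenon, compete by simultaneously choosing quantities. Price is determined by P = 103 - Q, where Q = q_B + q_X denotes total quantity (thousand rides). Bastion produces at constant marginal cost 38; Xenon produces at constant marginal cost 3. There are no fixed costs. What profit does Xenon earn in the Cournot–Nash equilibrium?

Bastion's profit: π_B = (103 - Q)q_B - (38q_B). Setting ∂π_B/∂q_B = 0: 65 - 2q_B - (q_X) = 0.
Xenon's profit: π_X = (103 - Q)q_X - (3q_X). Setting ∂π_X/∂q_X = 0: 100 - 2q_X - (q_B) = 0.
Rearranging gives the reaction functions q_B = (65 - q_X)/2 and q_X = (100 - q_B)/2.
Solving the pair: q_B = 10, q_X = 45.
Price P = 103 - 55 = 48.
Xenon's profit: (48 - 3)·45 = 2025.

2025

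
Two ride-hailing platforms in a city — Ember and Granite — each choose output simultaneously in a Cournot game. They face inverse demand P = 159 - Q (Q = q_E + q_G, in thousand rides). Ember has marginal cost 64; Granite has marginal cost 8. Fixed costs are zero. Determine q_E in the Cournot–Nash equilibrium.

Ember's profit: π_E = (159 - Q)q_E - (64q_E). Setting ∂π_E/∂q_E = 0: 95 - 2q_E - (q_G) = 0.
Granite's first-order condition: 151 - 2q_G - (q_E) = 0.
So q_E = (95 - q_G)/2 and q_G = (151 - q_E)/2.
Substituting one into the other gives q_E = 13 and q_G = 69.

13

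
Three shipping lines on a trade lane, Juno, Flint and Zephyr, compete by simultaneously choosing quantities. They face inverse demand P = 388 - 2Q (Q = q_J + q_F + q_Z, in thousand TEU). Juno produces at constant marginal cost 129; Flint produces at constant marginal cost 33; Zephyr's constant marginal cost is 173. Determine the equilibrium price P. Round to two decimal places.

180.75

Juno's profit: π_J = (388 - 2Q)q_J - (129q_J). Setting ∂π_J/∂q_J = 0: 259 - 4q_J - 2(q_F + q_Z) = 0.
Flint's profit: π_F = (388 - 2Q)q_F - (33q_F). Setting ∂π_F/∂q_F = 0: 355 - 4q_F - 2(q_J + q_Z) = 0.
Zephyr's first-order condition: 215 - 4q_Z - 2(q_J + q_F) = 0.
Summing all 3 equations gives 829 − 8Q = 0, hence Q = 829/8.
Back-substituting: q_J = (259 − 829/4)/2 = 207/8, q_F = (355 − 829/4)/2 = 591/8, q_Z = (215 − 829/4)/2 = 31/8.
Total output Q = 829/8, so price P = 388 - 2·(829/8) = 723/4.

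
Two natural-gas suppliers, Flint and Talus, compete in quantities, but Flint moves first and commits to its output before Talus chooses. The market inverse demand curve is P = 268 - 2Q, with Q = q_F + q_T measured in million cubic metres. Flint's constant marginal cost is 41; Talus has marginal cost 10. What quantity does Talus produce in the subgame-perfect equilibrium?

The follower Talus best-responds to any q_F: π_T = (268 - 2Q)q_T - 10q_T.
∂π_T/∂q_T = 258 - 2q_F - 4q_T = 0 gives the reaction function q_T = (258 - 2q_F)/4.
The leader anticipates this reaction. Substituting into P = 268 - 2Q gives P = 139 - q_F, so π_F = (139 - q_F)q_F - 41q_F.
Maximising: ∂π_F/∂q_F = 98 - 2q_F = 0, giving q_F = 49.
Then q_T = (258 - 2·49)/4 = 40.

40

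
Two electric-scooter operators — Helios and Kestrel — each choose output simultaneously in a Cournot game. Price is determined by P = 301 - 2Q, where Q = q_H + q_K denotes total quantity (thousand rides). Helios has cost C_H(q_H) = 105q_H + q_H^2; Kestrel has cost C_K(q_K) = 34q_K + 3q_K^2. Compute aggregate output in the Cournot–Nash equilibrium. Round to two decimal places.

47.07

Helios's profit: π_H = (301 - 2Q)q_H - (105q_H + q_H²). Setting ∂π_H/∂q_H = 0: 196 - 6q_H - 2(q_K) = 0.
Kestrel's first-order condition: 267 - 10q_K - 2(q_H) = 0.
So q_H = (196 - 2q_K)/6 and q_K = (267 - 2q_H)/10.
Substituting one into the other gives q_H = 713/28 and q_K = 605/28.
Total output Q = 713/28 + 605/28 = 659/14.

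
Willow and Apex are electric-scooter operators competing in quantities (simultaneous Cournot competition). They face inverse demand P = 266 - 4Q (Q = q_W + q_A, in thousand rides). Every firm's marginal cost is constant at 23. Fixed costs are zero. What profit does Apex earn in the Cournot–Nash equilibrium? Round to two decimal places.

1640.25

Each firm earns π_i = (266 - 4Q)q_i - 23q_i.
Setting ∂π_i/∂q_i = 0 with rivals' quantities fixed: 243 - 8q_i - 4q_j = 0.
By symmetry each firm produces the same amount; substituting q_j = q_i yields q_i = 243/12 = 81/4.
Price P = 266 - 4·(81/2) = 104.
Apex's profit: (104 - 23)·(81/4) = 1640.2500.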